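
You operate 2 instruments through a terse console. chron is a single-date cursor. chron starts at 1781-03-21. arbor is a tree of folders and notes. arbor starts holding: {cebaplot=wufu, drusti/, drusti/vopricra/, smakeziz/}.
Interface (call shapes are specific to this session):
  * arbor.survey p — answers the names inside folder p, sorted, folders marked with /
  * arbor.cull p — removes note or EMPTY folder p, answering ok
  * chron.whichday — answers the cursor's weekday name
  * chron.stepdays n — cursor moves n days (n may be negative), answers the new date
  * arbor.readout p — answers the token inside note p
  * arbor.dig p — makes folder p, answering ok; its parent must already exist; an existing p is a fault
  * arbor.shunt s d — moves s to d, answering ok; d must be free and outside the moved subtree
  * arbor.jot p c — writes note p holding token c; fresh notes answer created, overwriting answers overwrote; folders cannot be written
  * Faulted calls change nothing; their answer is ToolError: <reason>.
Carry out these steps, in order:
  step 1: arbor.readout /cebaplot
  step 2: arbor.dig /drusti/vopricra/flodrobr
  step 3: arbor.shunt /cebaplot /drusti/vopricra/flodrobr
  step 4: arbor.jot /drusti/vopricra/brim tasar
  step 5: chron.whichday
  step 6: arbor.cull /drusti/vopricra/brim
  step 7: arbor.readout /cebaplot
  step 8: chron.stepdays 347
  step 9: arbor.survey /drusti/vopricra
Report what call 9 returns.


~$ arbor.readout p=/cebaplot
:: wufu
~$ arbor.dig p=/drusti/vopricra/flodrobr
:: ok
~$ arbor.shunt s=/cebaplot d=/drusti/vopricra/flodrobr
:: ToolError: exists
~$ arbor.jot p=/drusti/vopricra/brim c=tasar
:: created
~$ chron.whichday
:: Wednesday
~$ arbor.cull p=/drusti/vopricra/brim
:: ok
~$ arbor.readout p=/cebaplot
:: wufu
~$ chron.stepdays n=347
:: 1782-03-03
~$ arbor.survey p=/drusti/vopricra
:: [flodrobr/]

Answer: [flodrobr/]


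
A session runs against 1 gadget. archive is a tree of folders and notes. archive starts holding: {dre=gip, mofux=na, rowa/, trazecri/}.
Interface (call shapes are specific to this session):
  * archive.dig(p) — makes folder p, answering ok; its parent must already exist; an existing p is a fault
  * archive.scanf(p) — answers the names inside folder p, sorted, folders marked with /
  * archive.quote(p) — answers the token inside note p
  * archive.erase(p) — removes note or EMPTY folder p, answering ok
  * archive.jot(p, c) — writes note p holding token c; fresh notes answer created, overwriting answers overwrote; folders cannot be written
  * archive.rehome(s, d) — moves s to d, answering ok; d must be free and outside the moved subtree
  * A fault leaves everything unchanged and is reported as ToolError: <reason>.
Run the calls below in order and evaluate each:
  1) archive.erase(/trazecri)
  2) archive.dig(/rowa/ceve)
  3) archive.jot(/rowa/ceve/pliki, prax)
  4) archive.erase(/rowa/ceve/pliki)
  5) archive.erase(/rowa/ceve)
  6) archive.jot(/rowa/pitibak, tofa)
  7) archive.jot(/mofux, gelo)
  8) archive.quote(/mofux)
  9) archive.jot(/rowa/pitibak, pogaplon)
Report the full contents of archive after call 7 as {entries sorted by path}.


Answer: {dre=gip, mofux=gelo, rowa/, rowa/pitibak=tofa}

Derivation:
==> archive.erase(p=/trazecri)
<== ok
==> archive.dig(p=/rowa/ceve)
<== ok
==> archive.jot(p=/rowa/ceve/pliki, c=prax)
<== created
==> archive.erase(p=/rowa/ceve/pliki)
<== ok
==> archive.erase(p=/rowa/ceve)
<== ok
==> archive.jot(p=/rowa/pitibak, c=tofa)
<== created
==> archive.jot(p=/mofux, c=gelo)
<== overwrote
==> archive.quote(p=/mofux)
<== gelo
==> archive.jot(p=/rowa/pitibak, c=pogaplon)
<== overwrote


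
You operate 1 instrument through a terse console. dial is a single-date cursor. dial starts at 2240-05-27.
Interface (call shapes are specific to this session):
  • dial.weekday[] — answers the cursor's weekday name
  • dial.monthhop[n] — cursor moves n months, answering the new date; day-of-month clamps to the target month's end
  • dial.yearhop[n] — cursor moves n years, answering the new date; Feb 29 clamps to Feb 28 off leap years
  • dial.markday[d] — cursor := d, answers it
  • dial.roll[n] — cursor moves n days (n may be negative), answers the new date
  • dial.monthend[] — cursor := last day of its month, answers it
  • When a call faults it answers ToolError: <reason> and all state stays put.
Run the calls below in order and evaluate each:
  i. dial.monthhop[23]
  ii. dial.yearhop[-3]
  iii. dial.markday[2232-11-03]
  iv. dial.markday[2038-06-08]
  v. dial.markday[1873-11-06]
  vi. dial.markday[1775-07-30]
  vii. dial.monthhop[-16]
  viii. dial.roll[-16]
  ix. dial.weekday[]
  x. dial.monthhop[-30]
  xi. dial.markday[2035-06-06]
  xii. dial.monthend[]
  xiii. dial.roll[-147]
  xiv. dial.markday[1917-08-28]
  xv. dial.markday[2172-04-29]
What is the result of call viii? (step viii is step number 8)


·→ dial.monthhop(n: 23)
·← 2242-04-27
·→ dial.yearhop(n: -3)
·← 2239-04-27
·→ dial.markday(d: 2232-11-03)
·← 2232-11-03
·→ dial.markday(d: 2038-06-08)
·← 2038-06-08
·→ dial.markday(d: 1873-11-06)
·← 1873-11-06
·→ dial.markday(d: 1775-07-30)
·← 1775-07-30
·→ dial.monthhop(n: -16)
·← 1774-03-30
·→ dial.roll(n: -16)
·← 1774-03-14
·→ dial.weekday()
·← Monday
·→ dial.monthhop(n: -30)
·← 1771-09-14
·→ dial.markday(d: 2035-06-06)
·← 2035-06-06
·→ dial.monthend()
·← 2035-06-30
·→ dial.roll(n: -147)
·← 2035-02-03
·→ dial.markday(d: 1917-08-28)
·← 1917-08-28
·→ dial.markday(d: 2172-04-29)
·← 2172-04-29

Answer: 1774-03-14


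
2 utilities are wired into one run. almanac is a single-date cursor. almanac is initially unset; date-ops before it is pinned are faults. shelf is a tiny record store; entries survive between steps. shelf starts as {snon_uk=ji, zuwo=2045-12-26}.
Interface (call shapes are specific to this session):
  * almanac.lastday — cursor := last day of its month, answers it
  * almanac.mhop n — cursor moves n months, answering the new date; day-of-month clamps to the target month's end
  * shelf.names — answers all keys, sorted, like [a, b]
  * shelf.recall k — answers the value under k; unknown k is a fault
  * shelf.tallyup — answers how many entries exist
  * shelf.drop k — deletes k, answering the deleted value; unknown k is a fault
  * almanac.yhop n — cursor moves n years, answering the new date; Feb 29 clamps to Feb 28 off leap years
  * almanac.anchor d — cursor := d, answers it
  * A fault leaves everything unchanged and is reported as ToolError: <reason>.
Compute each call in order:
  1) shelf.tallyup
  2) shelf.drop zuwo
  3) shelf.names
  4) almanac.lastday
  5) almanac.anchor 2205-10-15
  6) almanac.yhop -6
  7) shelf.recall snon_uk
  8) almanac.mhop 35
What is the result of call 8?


>> tallyup()
<< 2
>> drop(k=zuwo)
<< 2045-12-26
>> names()
<< [snon_uk]
>> lastday()
<< ToolError: no date set
>> anchor(d=2205-10-15)
<< 2205-10-15
>> yhop(n=-6)
<< 2199-10-15
>> recall(k=snon_uk)
<< ji
>> mhop(n=35)
<< 2202-09-15

Answer: 2202-09-15


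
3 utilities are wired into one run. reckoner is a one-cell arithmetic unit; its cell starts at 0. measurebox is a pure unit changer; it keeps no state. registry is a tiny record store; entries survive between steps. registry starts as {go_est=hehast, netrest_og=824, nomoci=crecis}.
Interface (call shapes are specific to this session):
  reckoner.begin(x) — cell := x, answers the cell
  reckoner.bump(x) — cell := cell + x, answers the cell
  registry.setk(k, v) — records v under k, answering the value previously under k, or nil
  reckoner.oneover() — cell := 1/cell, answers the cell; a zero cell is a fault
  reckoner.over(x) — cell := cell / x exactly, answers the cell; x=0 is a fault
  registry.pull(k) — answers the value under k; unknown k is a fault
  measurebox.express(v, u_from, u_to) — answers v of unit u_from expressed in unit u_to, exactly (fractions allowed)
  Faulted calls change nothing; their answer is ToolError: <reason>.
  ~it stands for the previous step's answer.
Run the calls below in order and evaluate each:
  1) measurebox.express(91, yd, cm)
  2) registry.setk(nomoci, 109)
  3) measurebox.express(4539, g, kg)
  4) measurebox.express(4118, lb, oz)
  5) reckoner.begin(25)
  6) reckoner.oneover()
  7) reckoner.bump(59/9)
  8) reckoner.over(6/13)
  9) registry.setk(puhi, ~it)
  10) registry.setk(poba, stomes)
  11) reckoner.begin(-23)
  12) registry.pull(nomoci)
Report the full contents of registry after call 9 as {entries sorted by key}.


Answer: {go_est=hehast, netrest_og=824, nomoci=109, puhi=9646/675}

Derivation:
Do: measurebox.express[v: 91; u_from: yd; u_to: cm]
See: 208026/25
Do: registry.setk[k: nomoci; v: 109]
See: crecis
Do: measurebox.express[v: 4539; u_from: g; u_to: kg]
See: 4539/1000
Do: measurebox.express[v: 4118; u_from: lb; u_to: oz]
See: 65888
Do: reckoner.begin[x: 25]
See: 25
Do: reckoner.oneover[]
See: 1/25
Do: reckoner.bump[x: 59/9]
See: 1484/225
Do: reckoner.over[x: 6/13]
See: 9646/675
Do: registry.setk[k: puhi; v: ~it]
See: nil
Do: registry.setk[k: poba; v: stomes]
See: nil
Do: reckoner.begin[x: -23]
See: -23
Do: registry.pull[k: nomoci]
See: 109


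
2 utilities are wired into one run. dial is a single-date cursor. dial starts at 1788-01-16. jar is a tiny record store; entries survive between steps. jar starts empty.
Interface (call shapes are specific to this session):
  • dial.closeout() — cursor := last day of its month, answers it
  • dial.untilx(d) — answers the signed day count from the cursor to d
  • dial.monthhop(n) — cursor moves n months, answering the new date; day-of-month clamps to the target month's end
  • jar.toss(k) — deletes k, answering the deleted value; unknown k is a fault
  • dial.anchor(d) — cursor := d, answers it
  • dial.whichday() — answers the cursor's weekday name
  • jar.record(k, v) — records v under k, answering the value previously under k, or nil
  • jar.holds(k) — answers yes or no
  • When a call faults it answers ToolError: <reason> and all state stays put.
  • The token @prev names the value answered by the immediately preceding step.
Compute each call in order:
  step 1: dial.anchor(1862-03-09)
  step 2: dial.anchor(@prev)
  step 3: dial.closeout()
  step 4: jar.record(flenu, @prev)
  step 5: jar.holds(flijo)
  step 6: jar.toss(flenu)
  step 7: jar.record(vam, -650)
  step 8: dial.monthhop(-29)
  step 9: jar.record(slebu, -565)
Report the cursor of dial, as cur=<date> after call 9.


Answer: cur=1859-10-31

Derivation:
> anchor d='1862-03-09'
:: 1862-03-09
> anchor d='@prev'
:: 1862-03-09
> closeout
:: 1862-03-31
> record k='flenu' v='@prev'
:: nil
> holds k='flijo'
:: no
> toss k='flenu'
:: 1862-03-31
> record k='vam' v='-650'
:: nil
> monthhop n='-29'
:: 1859-10-31
> record k='slebu' v='-565'
:: nil


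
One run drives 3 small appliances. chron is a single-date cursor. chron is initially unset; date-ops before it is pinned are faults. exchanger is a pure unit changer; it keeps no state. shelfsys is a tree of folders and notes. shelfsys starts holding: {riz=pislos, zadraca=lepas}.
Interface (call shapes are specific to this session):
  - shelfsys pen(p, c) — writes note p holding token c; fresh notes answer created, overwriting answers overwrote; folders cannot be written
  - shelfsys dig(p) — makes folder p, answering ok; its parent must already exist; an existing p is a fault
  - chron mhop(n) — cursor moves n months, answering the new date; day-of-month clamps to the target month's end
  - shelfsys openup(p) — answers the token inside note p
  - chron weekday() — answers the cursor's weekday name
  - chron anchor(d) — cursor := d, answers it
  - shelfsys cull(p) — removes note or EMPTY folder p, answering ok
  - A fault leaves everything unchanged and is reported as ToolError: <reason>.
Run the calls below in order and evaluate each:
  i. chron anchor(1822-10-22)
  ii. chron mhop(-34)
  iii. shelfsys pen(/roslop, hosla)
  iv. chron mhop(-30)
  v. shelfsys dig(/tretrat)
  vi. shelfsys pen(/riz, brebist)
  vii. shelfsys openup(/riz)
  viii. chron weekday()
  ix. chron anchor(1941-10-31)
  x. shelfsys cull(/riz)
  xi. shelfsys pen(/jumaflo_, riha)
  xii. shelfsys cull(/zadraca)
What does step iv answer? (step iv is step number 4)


Answer: 1817-06-22

Derivation:
# chron anchor(d→1822-10-22) == 1822-10-22
# chron mhop(n→-34) == 1819-12-22
# shelfsys pen(p→/roslop, c→hosla) == created
# chron mhop(n→-30) == 1817-06-22
# shelfsys dig(p→/tretrat) == ok
# shelfsys pen(p→/riz, c→brebist) == overwrote
# shelfsys openup(p→/riz) == brebist
# chron weekday() == Sunday
# chron anchor(d→1941-10-31) == 1941-10-31
# shelfsys cull(p→/riz) == ok
# shelfsys pen(p→/jumaflo_, c→riha) == created
# shelfsys cull(p→/zadraca) == ok


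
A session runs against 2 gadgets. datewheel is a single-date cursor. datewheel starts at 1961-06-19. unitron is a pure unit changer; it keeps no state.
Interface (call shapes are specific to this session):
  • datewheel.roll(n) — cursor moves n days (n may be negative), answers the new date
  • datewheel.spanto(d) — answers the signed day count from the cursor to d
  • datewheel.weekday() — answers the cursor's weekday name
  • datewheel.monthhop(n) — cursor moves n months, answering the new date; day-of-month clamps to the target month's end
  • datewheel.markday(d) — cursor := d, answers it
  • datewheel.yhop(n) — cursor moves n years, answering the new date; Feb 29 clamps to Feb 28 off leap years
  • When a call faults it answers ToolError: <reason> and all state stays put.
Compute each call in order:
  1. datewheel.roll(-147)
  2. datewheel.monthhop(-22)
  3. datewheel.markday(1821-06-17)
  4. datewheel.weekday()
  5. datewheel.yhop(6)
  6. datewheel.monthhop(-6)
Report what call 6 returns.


$ datewheel.roll n: -147
:: 1961-01-23
$ datewheel.monthhop n: -22
:: 1959-03-23
$ datewheel.markday d: 1821-06-17
:: 1821-06-17
$ datewheel.weekday
:: Sunday
$ datewheel.yhop n: 6
:: 1827-06-17
$ datewheel.monthhop n: -6
:: 1826-12-17

Answer: 1826-12-17


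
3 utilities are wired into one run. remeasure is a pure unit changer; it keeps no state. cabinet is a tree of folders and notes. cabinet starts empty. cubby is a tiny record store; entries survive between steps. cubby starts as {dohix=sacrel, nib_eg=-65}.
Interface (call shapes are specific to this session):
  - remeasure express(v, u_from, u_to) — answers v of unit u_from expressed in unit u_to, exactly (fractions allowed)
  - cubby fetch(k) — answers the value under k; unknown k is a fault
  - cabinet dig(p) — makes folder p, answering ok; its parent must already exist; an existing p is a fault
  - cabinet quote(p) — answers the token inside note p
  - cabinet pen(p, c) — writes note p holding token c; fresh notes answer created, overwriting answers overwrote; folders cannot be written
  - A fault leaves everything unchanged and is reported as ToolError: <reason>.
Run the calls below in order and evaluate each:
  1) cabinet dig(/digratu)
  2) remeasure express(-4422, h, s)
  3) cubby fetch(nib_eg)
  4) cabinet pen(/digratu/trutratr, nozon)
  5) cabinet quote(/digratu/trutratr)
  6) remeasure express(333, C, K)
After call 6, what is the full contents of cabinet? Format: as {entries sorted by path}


Answer: {digratu/, digratu/trutratr=nozon}

Derivation:
Using cabinet dig(p='/digratu'), — result: ok.
I call remeasure express(v='-4422', u_from='h', u_to='s'), and get -15919200.
Calling cubby fetch(k='nib_eg'), and see -65.
I invoke cabinet pen(p='/digratu/trutratr', c='nozon'), and get created.
I run cabinet quote(p='/digratu/trutratr'), and observe nozon.
Calling remeasure express(v='333', u_from='C', u_to='K'), and get 12123/20.


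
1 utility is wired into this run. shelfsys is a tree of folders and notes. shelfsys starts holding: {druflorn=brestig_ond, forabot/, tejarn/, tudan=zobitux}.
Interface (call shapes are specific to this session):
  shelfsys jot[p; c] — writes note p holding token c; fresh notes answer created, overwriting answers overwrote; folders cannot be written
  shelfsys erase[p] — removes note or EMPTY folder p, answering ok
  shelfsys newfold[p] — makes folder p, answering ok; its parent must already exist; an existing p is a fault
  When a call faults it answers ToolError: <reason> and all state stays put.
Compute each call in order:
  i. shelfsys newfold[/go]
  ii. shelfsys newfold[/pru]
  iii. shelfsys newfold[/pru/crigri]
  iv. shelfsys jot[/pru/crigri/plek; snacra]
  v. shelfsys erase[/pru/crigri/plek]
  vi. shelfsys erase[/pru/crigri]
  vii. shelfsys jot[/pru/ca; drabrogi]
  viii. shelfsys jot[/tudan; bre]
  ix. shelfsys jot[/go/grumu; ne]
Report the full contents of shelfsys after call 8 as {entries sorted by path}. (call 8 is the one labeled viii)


Answer: {druflorn=brestig_ond, forabot/, go/, pru/, pru/ca=drabrogi, tejarn/, tudan=bre}

Derivation:
-- 1. shelfsys newfold(p=/go) => ok
-- 2. shelfsys newfold(p=/pru) => ok
-- 3. shelfsys newfold(p=/pru/crigri) => ok
-- 4. shelfsys jot(p=/pru/crigri/plek, c=snacra) => created
-- 5. shelfsys erase(p=/pru/crigri/plek) => ok
-- 6. shelfsys erase(p=/pru/crigri) => ok
-- 7. shelfsys jot(p=/pru/ca, c=drabrogi) => created
-- 8. shelfsys jot(p=/tudan, c=bre) => overwrote
-- 9. shelfsys jot(p=/go/grumu, c=ne) => created


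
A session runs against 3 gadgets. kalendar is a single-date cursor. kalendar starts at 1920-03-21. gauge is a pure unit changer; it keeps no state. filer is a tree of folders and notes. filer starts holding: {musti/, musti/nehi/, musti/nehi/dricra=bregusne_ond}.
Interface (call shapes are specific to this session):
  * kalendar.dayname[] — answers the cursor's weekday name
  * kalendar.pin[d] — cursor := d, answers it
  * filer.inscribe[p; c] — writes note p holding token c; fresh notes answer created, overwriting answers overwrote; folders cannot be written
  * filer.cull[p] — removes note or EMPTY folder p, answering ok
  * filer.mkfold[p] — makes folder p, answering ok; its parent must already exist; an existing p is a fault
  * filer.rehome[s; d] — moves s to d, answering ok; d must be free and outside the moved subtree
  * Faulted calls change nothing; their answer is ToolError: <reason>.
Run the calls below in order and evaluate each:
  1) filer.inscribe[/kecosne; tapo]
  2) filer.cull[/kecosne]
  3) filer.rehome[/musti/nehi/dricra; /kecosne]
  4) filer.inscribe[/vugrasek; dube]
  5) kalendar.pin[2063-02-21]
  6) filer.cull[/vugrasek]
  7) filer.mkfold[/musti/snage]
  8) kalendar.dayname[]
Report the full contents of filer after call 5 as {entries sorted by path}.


Answer: {kecosne=bregusne_ond, musti/, musti/nehi/, vugrasek=dube}

Derivation:
→ filer.inscribe(p→/kecosne, c→tapo)
← created
→ filer.cull(p→/kecosne)
← ok
→ filer.rehome(s→/musti/nehi/dricra, d→/kecosne)
← ok
→ filer.inscribe(p→/vugrasek, c→dube)
← created
→ kalendar.pin(d→2063-02-21)
← 2063-02-21
→ filer.cull(p→/vugrasek)
← ok
→ filer.mkfold(p→/musti/snage)
← ok
→ kalendar.dayname()
← Wednesday


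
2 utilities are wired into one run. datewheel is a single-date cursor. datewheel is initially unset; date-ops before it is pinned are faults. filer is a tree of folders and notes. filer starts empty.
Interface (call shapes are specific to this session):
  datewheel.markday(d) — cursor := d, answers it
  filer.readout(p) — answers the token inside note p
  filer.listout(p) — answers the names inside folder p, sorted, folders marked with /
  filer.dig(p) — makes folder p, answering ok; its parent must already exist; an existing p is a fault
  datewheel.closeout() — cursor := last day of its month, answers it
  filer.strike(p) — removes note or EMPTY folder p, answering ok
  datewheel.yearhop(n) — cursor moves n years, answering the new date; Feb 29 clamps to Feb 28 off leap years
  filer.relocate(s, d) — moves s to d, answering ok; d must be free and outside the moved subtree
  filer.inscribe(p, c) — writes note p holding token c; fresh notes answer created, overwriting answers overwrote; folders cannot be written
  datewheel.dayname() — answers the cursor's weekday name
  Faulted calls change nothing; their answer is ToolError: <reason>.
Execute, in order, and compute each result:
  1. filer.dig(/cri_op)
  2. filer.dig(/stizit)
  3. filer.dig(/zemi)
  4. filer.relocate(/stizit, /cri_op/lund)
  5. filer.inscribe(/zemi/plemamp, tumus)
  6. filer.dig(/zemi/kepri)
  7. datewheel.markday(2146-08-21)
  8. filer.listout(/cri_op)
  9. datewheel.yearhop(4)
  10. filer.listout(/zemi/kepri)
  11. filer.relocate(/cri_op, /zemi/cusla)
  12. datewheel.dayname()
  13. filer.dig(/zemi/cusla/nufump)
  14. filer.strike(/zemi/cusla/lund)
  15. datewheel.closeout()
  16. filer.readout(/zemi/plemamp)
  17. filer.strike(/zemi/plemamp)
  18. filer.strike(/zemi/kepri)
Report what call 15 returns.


~$ filer.dig p→/cri_op
:: ok
~$ filer.dig p→/stizit
:: ok
~$ filer.dig p→/zemi
:: ok
~$ filer.relocate s→/stizit d→/cri_op/lund
:: ok
~$ filer.inscribe p→/zemi/plemamp c→tumus
:: created
~$ filer.dig p→/zemi/kepri
:: ok
~$ datewheel.markday d→2146-08-21
:: 2146-08-21
~$ filer.listout p→/cri_op
:: [lund/]
~$ datewheel.yearhop n→4
:: 2150-08-21
~$ filer.listout p→/zemi/kepri
:: []
~$ filer.relocate s→/cri_op d→/zemi/cusla
:: ok
~$ datewheel.dayname
:: Friday
~$ filer.dig p→/zemi/cusla/nufump
:: ok
~$ filer.strike p→/zemi/cusla/lund
:: ok
~$ datewheel.closeout
:: 2150-08-31
~$ filer.readout p→/zemi/plemamp
:: tumus
~$ filer.strike p→/zemi/plemamp
:: ok
~$ filer.strike p→/zemi/kepri
:: ok

Answer: 2150-08-31


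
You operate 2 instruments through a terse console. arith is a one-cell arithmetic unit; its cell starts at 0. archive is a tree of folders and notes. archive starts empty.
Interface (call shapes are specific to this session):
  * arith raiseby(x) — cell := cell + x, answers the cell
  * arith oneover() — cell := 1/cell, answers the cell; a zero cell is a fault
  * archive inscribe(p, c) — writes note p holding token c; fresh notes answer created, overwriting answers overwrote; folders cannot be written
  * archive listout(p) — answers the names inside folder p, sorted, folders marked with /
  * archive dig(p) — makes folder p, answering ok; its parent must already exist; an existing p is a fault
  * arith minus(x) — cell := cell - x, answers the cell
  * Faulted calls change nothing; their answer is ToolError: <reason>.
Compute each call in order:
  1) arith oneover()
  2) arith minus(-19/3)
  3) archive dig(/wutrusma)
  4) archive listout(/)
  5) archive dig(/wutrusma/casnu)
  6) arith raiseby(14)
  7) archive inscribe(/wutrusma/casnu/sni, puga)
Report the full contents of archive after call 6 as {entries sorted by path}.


Answer: {wutrusma/, wutrusma/casnu/}

Derivation:
-- 1. arith oneover() -> ToolError: reciprocal of zero
-- 2. arith minus(x=-19/3) -> 19/3
-- 3. archive dig(p=/wutrusma) -> ok
-- 4. archive listout(p=/) -> [wutrusma/]
-- 5. archive dig(p=/wutrusma/casnu) -> ok
-- 6. arith raiseby(x=14) -> 61/3
-- 7. archive inscribe(p=/wutrusma/casnu/sni, c=puga) -> created


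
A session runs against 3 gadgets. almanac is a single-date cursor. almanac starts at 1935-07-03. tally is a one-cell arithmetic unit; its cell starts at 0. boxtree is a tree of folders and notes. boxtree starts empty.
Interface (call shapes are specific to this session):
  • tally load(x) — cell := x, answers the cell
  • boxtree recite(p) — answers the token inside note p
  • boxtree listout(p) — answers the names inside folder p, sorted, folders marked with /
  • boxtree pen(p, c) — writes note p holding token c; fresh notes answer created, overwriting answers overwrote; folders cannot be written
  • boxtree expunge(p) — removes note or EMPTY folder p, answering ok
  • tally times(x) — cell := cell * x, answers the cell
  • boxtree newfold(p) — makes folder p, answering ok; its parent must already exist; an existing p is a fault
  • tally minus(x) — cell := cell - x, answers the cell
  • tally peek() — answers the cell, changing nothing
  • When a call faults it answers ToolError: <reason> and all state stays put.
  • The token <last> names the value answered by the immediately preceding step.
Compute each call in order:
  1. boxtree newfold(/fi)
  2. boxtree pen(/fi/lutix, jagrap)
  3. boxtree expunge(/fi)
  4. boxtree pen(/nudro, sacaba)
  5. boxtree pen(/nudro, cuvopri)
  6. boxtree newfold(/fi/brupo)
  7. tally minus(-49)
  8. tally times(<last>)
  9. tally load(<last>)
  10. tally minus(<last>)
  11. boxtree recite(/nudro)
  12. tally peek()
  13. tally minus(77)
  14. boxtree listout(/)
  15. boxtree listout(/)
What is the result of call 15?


Answer: [fi/, nudro]

Derivation:
>> boxtree newfold(p→/fi)
<< ok
>> boxtree pen(p→/fi/lutix, c→jagrap)
<< created
>> boxtree expunge(p→/fi)
<< ToolError: not empty
>> boxtree pen(p→/nudro, c→sacaba)
<< created
>> boxtree pen(p→/nudro, c→cuvopri)
<< overwrote
>> boxtree newfold(p→/fi/brupo)
<< ok
>> tally minus(x→-49)
<< 49
>> tally times(x→<last>)
<< 2401
>> tally load(x→<last>)
<< 2401
>> tally minus(x→<last>)
<< 0
>> boxtree recite(p→/nudro)
<< cuvopri
>> tally peek()
<< 0
>> tally minus(x→77)
<< -77
>> boxtree listout(p→/)
<< [fi/, nudro]
>> boxtree listout(p→/)
<< [fi/, nudro]


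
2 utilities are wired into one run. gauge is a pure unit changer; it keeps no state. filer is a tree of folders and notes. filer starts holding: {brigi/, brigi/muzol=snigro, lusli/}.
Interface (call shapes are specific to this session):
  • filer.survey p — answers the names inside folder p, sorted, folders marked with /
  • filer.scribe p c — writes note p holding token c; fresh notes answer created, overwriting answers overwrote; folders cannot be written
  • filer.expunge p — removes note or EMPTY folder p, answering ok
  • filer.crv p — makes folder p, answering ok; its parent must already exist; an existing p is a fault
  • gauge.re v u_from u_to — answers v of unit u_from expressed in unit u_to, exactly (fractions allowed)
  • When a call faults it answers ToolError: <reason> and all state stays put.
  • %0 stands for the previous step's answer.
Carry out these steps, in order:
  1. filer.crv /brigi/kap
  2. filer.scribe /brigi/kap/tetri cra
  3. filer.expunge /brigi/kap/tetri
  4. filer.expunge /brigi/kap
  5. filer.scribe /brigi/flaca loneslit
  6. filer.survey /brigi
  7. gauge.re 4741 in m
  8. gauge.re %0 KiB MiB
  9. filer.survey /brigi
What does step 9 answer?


Do: filer.crv[p→/brigi/kap]
See: ok
Do: filer.scribe[p→/brigi/kap/tetri; c→cra]
See: created
Do: filer.expunge[p→/brigi/kap/tetri]
See: ok
Do: filer.expunge[p→/brigi/kap]
See: ok
Do: filer.scribe[p→/brigi/flaca; c→loneslit]
See: created
Do: filer.survey[p→/brigi]
See: [flaca, muzol]
Do: gauge.re[v→4741; u_from→in; u_to→m]
See: 602107/5000
Do: gauge.re[v→%0; u_from→KiB; u_to→MiB]
See: 602107/5120000
Do: filer.survey[p→/brigi]
See: [flaca, muzol]

Answer: [flaca, muzol]


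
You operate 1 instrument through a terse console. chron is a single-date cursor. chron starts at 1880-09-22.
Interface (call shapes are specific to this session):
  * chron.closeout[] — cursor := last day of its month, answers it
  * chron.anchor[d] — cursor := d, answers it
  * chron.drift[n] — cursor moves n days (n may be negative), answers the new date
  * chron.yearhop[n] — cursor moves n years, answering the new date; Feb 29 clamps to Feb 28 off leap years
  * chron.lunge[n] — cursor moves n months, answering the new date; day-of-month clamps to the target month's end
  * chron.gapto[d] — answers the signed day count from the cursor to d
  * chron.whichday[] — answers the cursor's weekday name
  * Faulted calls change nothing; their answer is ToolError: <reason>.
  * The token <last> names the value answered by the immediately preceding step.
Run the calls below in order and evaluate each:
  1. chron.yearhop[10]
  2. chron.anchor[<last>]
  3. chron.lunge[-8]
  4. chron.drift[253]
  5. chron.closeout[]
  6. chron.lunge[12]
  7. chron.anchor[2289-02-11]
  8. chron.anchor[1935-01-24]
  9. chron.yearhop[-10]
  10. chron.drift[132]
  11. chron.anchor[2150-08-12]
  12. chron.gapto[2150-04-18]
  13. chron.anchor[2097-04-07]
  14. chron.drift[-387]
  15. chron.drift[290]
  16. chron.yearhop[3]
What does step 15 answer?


CALL chron.yearhop[n: 10]
RET  1890-09-22
CALL chron.anchor[d: <last>]
RET  1890-09-22
CALL chron.lunge[n: -8]
RET  1890-01-22
CALL chron.drift[n: 253]
RET  1890-10-02
CALL chron.closeout[]
RET  1890-10-31
CALL chron.lunge[n: 12]
RET  1891-10-31
CALL chron.anchor[d: 2289-02-11]
RET  2289-02-11
CALL chron.anchor[d: 1935-01-24]
RET  1935-01-24
CALL chron.yearhop[n: -10]
RET  1925-01-24
CALL chron.drift[n: 132]
RET  1925-06-05
CALL chron.anchor[d: 2150-08-12]
RET  2150-08-12
CALL chron.gapto[d: 2150-04-18]
RET  -116
CALL chron.anchor[d: 2097-04-07]
RET  2097-04-07
CALL chron.drift[n: -387]
RET  2096-03-16
CALL chron.drift[n: 290]
RET  2096-12-31
CALL chron.yearhop[n: 3]
RET  2099-12-31

Answer: 2096-12-31


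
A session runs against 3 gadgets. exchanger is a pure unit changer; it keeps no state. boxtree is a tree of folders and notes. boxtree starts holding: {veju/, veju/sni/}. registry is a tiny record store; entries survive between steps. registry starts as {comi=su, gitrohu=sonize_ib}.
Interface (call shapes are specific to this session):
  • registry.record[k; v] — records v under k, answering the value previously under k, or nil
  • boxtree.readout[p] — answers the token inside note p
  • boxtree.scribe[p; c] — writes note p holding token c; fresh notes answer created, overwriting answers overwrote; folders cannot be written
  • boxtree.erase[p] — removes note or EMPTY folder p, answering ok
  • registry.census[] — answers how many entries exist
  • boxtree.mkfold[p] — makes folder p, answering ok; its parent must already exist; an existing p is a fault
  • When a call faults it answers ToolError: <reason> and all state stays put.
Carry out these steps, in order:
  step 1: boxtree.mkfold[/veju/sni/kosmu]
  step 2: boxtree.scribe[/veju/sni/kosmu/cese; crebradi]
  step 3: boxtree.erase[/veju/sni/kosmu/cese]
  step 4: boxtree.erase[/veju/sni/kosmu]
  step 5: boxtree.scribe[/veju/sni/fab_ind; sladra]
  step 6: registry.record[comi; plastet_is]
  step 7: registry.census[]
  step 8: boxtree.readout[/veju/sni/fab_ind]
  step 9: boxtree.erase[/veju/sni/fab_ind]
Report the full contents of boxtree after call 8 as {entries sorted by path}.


>>> boxtree.mkfold p=/veju/sni/kosmu
:: ok
>>> boxtree.scribe p=/veju/sni/kosmu/cese c=crebradi
:: created
>>> boxtree.erase p=/veju/sni/kosmu/cese
:: ok
>>> boxtree.erase p=/veju/sni/kosmu
:: ok
>>> boxtree.scribe p=/veju/sni/fab_ind c=sladra
:: created
>>> registry.record k=comi v=plastet_is
:: su
>>> registry.census
:: 2
>>> boxtree.readout p=/veju/sni/fab_ind
:: sladra
>>> boxtree.erase p=/veju/sni/fab_ind
:: ok

Answer: {veju/, veju/sni/, veju/sni/fab_ind=sladra}


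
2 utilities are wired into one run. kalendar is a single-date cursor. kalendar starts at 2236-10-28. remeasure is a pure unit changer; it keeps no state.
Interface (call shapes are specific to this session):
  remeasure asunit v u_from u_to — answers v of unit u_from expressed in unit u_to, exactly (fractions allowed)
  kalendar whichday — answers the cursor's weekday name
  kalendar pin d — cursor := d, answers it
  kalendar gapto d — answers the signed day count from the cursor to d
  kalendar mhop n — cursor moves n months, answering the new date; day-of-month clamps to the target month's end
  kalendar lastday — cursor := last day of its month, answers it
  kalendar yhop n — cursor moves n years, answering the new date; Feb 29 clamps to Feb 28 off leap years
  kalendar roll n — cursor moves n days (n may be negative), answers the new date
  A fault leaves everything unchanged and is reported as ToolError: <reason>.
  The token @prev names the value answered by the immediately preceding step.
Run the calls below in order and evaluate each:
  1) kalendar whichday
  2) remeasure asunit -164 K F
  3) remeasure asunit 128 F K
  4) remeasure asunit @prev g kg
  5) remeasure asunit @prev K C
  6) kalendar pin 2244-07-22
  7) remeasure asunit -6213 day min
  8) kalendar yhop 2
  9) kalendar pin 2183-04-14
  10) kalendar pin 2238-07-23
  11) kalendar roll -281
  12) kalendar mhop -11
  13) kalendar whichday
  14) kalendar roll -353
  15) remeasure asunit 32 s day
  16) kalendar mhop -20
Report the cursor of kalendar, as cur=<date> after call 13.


;; kalendar whichday() == Friday
;; remeasure asunit(v=-164, u_from=K, u_to=F) == -75487/100
;; remeasure asunit(v=128, u_from=F, u_to=K) == 19589/60
;; remeasure asunit(v=@prev, u_from=g, u_to=kg) == 19589/60000
;; remeasure asunit(v=@prev, u_from=K, u_to=C) == -16369411/60000
;; kalendar pin(d=2244-07-22) == 2244-07-22
;; remeasure asunit(v=-6213, u_from=day, u_to=min) == -8946720
;; kalendar yhop(n=2) == 2246-07-22
;; kalendar pin(d=2183-04-14) == 2183-04-14
;; kalendar pin(d=2238-07-23) == 2238-07-23
;; kalendar roll(n=-281) == 2237-10-15
;; kalendar mhop(n=-11) == 2236-11-15
;; kalendar whichday() == Tuesday
;; kalendar roll(n=-353) == 2235-11-28
;; remeasure asunit(v=32, u_from=s, u_to=day) == 1/2700
;; kalendar mhop(n=-20) == 2234-03-28

Answer: cur=2236-11-15


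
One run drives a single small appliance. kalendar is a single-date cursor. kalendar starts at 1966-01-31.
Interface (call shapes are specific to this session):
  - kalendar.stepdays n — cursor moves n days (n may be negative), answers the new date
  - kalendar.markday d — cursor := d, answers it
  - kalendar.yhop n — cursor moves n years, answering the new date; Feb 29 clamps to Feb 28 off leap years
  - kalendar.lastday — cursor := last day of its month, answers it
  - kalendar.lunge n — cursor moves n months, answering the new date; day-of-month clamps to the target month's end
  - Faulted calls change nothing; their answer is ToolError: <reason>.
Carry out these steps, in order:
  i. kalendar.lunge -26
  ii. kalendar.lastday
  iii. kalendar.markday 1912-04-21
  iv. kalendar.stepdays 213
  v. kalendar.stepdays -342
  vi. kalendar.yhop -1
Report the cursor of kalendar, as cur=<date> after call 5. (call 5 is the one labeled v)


% kalendar.lunge n=-26
[out] 1963-11-30
% kalendar.lastday
[out] 1963-11-30
% kalendar.markday d=1912-04-21
[out] 1912-04-21
% kalendar.stepdays n=213
[out] 1912-11-20
% kalendar.stepdays n=-342
[out] 1911-12-14
% kalendar.yhop n=-1
[out] 1910-12-14

Answer: cur=1911-12-14


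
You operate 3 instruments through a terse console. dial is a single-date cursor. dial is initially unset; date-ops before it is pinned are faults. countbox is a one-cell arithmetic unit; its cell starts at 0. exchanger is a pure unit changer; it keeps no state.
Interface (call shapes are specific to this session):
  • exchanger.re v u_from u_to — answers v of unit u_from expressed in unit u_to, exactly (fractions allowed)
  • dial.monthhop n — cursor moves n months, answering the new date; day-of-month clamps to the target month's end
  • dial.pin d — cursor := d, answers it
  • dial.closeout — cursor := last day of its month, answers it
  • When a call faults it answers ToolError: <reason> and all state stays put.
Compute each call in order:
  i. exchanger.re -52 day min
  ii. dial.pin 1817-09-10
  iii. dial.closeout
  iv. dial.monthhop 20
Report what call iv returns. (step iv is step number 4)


Answer: 1819-05-30

Derivation:
-> re(v='-52', u_from='day', u_to='min')
<- -74880
-> pin(d='1817-09-10')
<- 1817-09-10
-> closeout()
<- 1817-09-30
-> monthhop(n='20')
<- 1819-05-30


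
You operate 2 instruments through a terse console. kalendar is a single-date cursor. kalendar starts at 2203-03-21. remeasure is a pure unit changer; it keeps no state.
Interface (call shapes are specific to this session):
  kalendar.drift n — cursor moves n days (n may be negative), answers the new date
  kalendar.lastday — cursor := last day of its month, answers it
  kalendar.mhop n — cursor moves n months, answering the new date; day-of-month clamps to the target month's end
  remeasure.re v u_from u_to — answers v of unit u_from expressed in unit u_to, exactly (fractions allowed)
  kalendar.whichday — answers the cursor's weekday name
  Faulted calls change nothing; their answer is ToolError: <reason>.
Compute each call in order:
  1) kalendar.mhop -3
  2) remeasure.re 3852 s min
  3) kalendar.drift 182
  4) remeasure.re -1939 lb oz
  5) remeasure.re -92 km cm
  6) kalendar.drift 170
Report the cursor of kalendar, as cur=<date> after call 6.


[in] kalendar.mhop n='-3'
[out] 2202-12-21
[in] remeasure.re v='3852' u_from='s' u_to='min'
[out] 321/5
[in] kalendar.drift n='182'
[out] 2203-06-21
[in] remeasure.re v='-1939' u_from='lb' u_to='oz'
[out] -31024
[in] remeasure.re v='-92' u_from='km' u_to='cm'
[out] -9200000
[in] kalendar.drift n='170'
[out] 2203-12-08

Answer: cur=2203-12-08


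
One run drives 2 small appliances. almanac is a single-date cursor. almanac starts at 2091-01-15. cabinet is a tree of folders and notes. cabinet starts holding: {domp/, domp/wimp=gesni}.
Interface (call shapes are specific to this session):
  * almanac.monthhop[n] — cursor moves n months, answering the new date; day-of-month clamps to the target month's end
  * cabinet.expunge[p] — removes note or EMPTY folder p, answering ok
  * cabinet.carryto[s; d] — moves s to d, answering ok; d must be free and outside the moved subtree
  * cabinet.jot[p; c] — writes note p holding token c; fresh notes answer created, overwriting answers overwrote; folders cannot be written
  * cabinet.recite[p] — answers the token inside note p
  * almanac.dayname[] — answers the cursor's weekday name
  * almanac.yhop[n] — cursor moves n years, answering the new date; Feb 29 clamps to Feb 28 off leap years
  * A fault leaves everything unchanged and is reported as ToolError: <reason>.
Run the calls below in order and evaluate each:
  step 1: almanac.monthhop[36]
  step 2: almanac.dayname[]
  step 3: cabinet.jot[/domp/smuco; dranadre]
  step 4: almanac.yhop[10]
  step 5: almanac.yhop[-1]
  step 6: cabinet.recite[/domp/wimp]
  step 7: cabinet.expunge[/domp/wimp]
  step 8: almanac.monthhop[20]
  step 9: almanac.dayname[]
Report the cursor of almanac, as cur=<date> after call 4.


Answer: cur=2104-01-15

Derivation:
> monthhop n→36
= 2094-01-15
> dayname
= Friday
> jot p→/domp/smuco c→dranadre
= created
> yhop n→10
= 2104-01-15
> yhop n→-1
= 2103-01-15
> recite p→/domp/wimp
= gesni
> expunge p→/domp/wimp
= ok
> monthhop n→20
= 2104-09-15
> dayname
= Monday


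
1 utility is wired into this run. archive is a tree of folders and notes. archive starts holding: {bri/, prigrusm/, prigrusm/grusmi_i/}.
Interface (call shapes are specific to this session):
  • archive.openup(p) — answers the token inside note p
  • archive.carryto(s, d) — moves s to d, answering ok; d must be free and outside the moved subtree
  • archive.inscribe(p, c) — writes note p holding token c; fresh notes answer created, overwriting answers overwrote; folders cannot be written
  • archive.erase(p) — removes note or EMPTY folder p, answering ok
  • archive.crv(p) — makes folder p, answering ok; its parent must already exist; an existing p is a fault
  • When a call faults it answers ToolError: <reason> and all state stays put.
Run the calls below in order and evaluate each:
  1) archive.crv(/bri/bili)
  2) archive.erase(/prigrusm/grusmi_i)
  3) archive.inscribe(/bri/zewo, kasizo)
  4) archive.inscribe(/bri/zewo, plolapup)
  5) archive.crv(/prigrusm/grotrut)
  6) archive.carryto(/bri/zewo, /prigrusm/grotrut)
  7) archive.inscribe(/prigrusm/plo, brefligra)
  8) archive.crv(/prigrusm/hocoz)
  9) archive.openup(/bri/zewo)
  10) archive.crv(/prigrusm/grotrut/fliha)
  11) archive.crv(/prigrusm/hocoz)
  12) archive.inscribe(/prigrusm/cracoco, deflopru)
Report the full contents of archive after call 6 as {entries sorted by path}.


Answer: {bri/, bri/bili/, bri/zewo=plolapup, prigrusm/, prigrusm/grotrut/}

Derivation:
! 1. archive.crv(p: /bri/bili) -> ok
! 2. archive.erase(p: /prigrusm/grusmi_i) -> ok
! 3. archive.inscribe(p: /bri/zewo, c: kasizo) -> created
! 4. archive.inscribe(p: /bri/zewo, c: plolapup) -> overwrote
! 5. archive.crv(p: /prigrusm/grotrut) -> ok
! 6. archive.carryto(s: /bri/zewo, d: /prigrusm/grotrut) -> ToolError: exists
! 7. archive.inscribe(p: /prigrusm/plo, c: brefligra) -> created
! 8. archive.crv(p: /prigrusm/hocoz) -> ok
! 9. archive.openup(p: /bri/zewo) -> plolapup
! 10. archive.crv(p: /prigrusm/grotrut/fliha) -> ok
! 11. archive.crv(p: /prigrusm/hocoz) -> ToolError: exists
! 12. archive.inscribe(p: /prigrusm/cracoco, c: deflopru) -> created
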